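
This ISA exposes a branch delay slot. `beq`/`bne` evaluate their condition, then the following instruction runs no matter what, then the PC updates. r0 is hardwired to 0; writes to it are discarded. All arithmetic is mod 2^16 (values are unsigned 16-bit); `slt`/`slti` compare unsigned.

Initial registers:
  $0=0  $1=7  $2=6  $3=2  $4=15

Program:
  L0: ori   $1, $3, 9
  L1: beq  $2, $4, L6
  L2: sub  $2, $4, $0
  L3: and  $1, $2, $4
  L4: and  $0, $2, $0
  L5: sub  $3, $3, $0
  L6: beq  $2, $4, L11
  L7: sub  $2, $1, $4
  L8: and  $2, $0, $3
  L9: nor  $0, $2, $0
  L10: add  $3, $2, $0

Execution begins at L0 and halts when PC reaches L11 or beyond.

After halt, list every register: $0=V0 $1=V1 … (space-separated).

  step pc=0: ori   $1, $3, 9  regs=(0,11,6,2,15)
  step pc=1: beq  $2, $4, L6  cond=F  regs=(0,11,6,2,15)
  step pc=2: sub  $2, $4, $0  regs=(0,11,15,2,15)
  step pc=3: and  $1, $2, $4  regs=(0,15,15,2,15)
  step pc=4: and  $0, $2, $0  regs=(0,15,15,2,15)
  step pc=5: sub  $3, $3, $0  regs=(0,15,15,2,15)
  step pc=6: beq  $2, $4, L11  cond=T  regs=(0,15,15,2,15)
  step pc=7: sub  $2, $1, $4  regs=(0,15,0,2,15)

$0=0 $1=15 $2=0 $3=2 $4=15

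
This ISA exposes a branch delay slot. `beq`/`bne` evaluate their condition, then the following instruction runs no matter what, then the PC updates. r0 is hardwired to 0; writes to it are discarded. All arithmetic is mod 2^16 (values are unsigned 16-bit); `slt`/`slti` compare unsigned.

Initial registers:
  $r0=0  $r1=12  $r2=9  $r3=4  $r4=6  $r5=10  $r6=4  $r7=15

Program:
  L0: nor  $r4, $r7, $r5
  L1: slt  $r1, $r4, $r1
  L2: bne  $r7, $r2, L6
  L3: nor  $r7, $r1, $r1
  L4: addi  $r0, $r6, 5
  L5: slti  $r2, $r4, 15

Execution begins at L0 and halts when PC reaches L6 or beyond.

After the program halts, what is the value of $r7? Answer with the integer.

65535

#0 nor  $r4, $r7, $r5 ; 0/12/9/4/65520/10/4/15
#1 slt  $r1, $r4, $r1 ; 0/0/9/4/65520/10/4/15
#2 bne  $r7, $r2, L6 ; 0/0/9/4/65520/10/4/15 ; →target
#3 nor  $r7, $r1, $r1 ; 0/0/9/4/65520/10/4/65535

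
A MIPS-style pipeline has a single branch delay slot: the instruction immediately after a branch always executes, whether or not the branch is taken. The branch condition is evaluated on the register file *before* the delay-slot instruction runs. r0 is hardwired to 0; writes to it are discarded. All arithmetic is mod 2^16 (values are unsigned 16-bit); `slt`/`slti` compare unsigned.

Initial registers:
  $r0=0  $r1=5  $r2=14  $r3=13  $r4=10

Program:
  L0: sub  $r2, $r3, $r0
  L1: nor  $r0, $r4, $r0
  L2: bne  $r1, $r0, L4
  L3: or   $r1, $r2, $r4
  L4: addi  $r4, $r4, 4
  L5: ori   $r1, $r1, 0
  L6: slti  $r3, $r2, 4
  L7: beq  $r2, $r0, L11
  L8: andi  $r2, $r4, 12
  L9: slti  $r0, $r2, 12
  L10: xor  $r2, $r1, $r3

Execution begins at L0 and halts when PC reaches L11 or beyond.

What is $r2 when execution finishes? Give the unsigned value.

PC=0  sub  $r2, $r3, $r0     | $r0=0 $r1=5 $r2=13 $r3=13 $r4=10
PC=1  nor  $r0, $r4, $r0     | $r0=0 $r1=5 $r2=13 $r3=13 $r4=10
PC=2  bne  $r1, $r0, L4      | $r0=0 $r1=5 $r2=13 $r3=13 $r4=10  [TAKEN]
PC=3  or   $r1, $r2, $r4     | $r0=0 $r1=15 $r2=13 $r3=13 $r4=10
PC=4  addi  $r4, $r4, 4      | $r0=0 $r1=15 $r2=13 $r3=13 $r4=14
PC=5  ori   $r1, $r1, 0      | $r0=0 $r1=15 $r2=13 $r3=13 $r4=14
PC=6  slti  $r3, $r2, 4      | $r0=0 $r1=15 $r2=13 $r3=0 $r4=14
PC=7  beq  $r2, $r0, L11     | $r0=0 $r1=15 $r2=13 $r3=0 $r4=14  [not taken]
PC=8  andi  $r2, $r4, 12     | $r0=0 $r1=15 $r2=12 $r3=0 $r4=14
PC=9  slti  $r0, $r2, 12     | $r0=0 $r1=15 $r2=12 $r3=0 $r4=14
PC=10 xor  $r2, $r1, $r3     | $r0=0 $r1=15 $r2=15 $r3=0 $r4=14

15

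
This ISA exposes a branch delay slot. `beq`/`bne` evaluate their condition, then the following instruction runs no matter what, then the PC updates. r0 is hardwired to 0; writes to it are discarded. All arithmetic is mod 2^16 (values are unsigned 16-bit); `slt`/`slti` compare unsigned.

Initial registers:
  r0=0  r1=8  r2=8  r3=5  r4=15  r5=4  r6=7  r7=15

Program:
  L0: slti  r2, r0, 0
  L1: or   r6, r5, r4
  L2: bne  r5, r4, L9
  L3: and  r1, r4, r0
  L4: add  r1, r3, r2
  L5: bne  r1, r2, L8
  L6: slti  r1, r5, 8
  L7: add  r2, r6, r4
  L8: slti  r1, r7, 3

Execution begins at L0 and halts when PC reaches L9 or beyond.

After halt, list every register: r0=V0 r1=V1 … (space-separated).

[0] slti  r2, r0, 0  →  {r0:0, r1:8, r2:0, r3:5, r4:15, r5:4, r6:7, r7:15}
[1] or   r6, r5, r4  →  {r0:0, r1:8, r2:0, r3:5, r4:15, r5:4, r6:15, r7:15}
[2] bne  r5, r4, L9  →  {r0:0, r1:8, r2:0, r3:5, r4:15, r5:4, r6:15, r7:15}  ⟨branch taken⟩
[3] and  r1, r4, r0  →  {r0:0, r1:0, r2:0, r3:5, r4:15, r5:4, r6:15, r7:15}

r0=0 r1=0 r2=0 r3=5 r4=15 r5=4 r6=15 r7=15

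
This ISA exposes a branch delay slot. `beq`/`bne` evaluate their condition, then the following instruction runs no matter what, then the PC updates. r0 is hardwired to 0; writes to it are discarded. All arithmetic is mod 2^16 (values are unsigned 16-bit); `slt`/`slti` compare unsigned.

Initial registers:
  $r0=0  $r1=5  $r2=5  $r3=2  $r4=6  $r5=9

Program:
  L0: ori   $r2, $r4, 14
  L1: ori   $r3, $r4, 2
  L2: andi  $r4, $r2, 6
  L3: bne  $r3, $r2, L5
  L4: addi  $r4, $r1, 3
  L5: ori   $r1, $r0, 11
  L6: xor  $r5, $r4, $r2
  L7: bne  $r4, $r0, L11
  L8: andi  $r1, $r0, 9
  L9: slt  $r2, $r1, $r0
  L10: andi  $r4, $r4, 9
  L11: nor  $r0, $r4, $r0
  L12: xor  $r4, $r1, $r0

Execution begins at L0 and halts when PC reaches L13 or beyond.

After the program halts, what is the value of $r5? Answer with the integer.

6

PC=0  ori   $r2, $r4, 14     | $r0=0 $r1=5 $r2=14 $r3=2 $r4=6 $r5=9
PC=1  ori   $r3, $r4, 2      | $r0=0 $r1=5 $r2=14 $r3=6 $r4=6 $r5=9
PC=2  andi  $r4, $r2, 6      | $r0=0 $r1=5 $r2=14 $r3=6 $r4=6 $r5=9
PC=3  bne  $r3, $r2, L5      | $r0=0 $r1=5 $r2=14 $r3=6 $r4=6 $r5=9  [TAKEN]
PC=4  addi  $r4, $r1, 3      | $r0=0 $r1=5 $r2=14 $r3=6 $r4=8 $r5=9
PC=5  ori   $r1, $r0, 11     | $r0=0 $r1=11 $r2=14 $r3=6 $r4=8 $r5=9
PC=6  xor  $r5, $r4, $r2     | $r0=0 $r1=11 $r2=14 $r3=6 $r4=8 $r5=6
PC=7  bne  $r4, $r0, L11     | $r0=0 $r1=11 $r2=14 $r3=6 $r4=8 $r5=6  [TAKEN]
PC=8  andi  $r1, $r0, 9      | $r0=0 $r1=0 $r2=14 $r3=6 $r4=8 $r5=6
PC=11 nor  $r0, $r4, $r0     | $r0=0 $r1=0 $r2=14 $r3=6 $r4=8 $r5=6
PC=12 xor  $r4, $r1, $r0     | $r0=0 $r1=0 $r2=14 $r3=6 $r4=0 $r5=6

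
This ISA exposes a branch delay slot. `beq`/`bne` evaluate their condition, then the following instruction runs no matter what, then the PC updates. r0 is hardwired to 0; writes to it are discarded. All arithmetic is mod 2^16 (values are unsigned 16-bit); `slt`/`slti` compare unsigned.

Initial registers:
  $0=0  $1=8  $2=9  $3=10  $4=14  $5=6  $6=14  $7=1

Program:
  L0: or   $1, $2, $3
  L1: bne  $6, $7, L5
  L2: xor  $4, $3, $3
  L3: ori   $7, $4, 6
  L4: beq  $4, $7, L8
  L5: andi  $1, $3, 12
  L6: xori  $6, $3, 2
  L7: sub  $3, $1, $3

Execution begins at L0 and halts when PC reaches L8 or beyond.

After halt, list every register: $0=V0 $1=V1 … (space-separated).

[0] or   $1, $2, $3  →  {$0:0, $1:11, $2:9, $3:10, $4:14, $5:6, $6:14, $7:1}
[1] bne  $6, $7, L5  →  {$0:0, $1:11, $2:9, $3:10, $4:14, $5:6, $6:14, $7:1}  ⟨branch taken⟩
[2] xor  $4, $3, $3  →  {$0:0, $1:11, $2:9, $3:10, $4:0, $5:6, $6:14, $7:1}
[5] andi  $1, $3, 12  →  {$0:0, $1:8, $2:9, $3:10, $4:0, $5:6, $6:14, $7:1}
[6] xori  $6, $3, 2  →  {$0:0, $1:8, $2:9, $3:10, $4:0, $5:6, $6:8, $7:1}
[7] sub  $3, $1, $3  →  {$0:0, $1:8, $2:9, $3:65534, $4:0, $5:6, $6:8, $7:1}

$0=0 $1=8 $2=9 $3=65534 $4=0 $5=6 $6=8 $7=1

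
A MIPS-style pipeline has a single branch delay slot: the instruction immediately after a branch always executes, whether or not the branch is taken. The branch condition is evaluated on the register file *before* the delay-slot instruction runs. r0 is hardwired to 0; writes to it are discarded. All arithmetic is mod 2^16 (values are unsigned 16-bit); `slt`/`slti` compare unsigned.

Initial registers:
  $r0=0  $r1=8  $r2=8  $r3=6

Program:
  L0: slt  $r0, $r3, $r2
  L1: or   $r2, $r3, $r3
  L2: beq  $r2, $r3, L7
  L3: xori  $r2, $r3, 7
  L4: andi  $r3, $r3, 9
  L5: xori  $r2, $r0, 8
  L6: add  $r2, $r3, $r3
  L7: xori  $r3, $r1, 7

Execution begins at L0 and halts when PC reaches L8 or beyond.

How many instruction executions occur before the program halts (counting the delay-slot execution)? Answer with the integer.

[0] slt  $r0, $r3, $r2  →  {$r0:0, $r1:8, $r2:8, $r3:6}
[1] or   $r2, $r3, $r3  →  {$r0:0, $r1:8, $r2:6, $r3:6}
[2] beq  $r2, $r3, L7  →  {$r0:0, $r1:8, $r2:6, $r3:6}  ⟨branch taken⟩
[3] xori  $r2, $r3, 7  →  {$r0:0, $r1:8, $r2:1, $r3:6}
[7] xori  $r3, $r1, 7  →  {$r0:0, $r1:8, $r2:1, $r3:15}

5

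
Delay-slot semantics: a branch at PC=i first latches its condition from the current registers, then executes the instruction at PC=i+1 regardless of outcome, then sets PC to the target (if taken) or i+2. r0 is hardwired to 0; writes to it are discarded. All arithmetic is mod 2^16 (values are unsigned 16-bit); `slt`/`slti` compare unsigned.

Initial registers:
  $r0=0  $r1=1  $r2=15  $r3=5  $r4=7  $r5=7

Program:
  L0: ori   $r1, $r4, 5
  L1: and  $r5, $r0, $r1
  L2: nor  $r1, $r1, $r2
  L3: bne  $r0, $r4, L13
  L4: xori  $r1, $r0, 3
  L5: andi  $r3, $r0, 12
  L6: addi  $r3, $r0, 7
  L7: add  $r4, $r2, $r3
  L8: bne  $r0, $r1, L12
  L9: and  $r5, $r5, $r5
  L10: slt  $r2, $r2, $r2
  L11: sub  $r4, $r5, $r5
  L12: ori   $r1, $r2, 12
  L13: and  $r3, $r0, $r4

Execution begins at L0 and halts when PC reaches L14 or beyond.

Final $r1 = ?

3

[0] ori   $r1, $r4, 5  →  {$r0:0, $r1:7, $r2:15, $r3:5, $r4:7, $r5:7}
[1] and  $r5, $r0, $r1  →  {$r0:0, $r1:7, $r2:15, $r3:5, $r4:7, $r5:0}
[2] nor  $r1, $r1, $r2  →  {$r0:0, $r1:65520, $r2:15, $r3:5, $r4:7, $r5:0}
[3] bne  $r0, $r4, L13  →  {$r0:0, $r1:65520, $r2:15, $r3:5, $r4:7, $r5:0}  ⟨branch taken⟩
[4] xori  $r1, $r0, 3  →  {$r0:0, $r1:3, $r2:15, $r3:5, $r4:7, $r5:0}
[13] and  $r3, $r0, $r4  →  {$r0:0, $r1:3, $r2:15, $r3:0, $r4:7, $r5:0}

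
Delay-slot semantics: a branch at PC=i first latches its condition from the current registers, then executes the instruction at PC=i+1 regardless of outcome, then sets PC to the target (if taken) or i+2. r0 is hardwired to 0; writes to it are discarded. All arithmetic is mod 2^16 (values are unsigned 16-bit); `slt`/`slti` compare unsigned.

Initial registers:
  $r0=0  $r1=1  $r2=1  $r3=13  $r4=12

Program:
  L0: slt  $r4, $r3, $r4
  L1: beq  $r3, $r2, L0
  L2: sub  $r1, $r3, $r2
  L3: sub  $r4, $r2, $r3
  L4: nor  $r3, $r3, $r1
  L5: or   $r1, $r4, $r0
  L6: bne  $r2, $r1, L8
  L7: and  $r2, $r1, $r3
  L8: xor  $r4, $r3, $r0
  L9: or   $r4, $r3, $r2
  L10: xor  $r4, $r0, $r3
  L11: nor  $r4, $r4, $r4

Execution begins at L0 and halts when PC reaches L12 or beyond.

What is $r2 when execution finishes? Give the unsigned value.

[0] slt  $r4, $r3, $r4  →  {$r0:0, $r1:1, $r2:1, $r3:13, $r4:0}
[1] beq  $r3, $r2, L0  →  {$r0:0, $r1:1, $r2:1, $r3:13, $r4:0}  ⟨branch fallthrough⟩
[2] sub  $r1, $r3, $r2  →  {$r0:0, $r1:12, $r2:1, $r3:13, $r4:0}
[3] sub  $r4, $r2, $r3  →  {$r0:0, $r1:12, $r2:1, $r3:13, $r4:65524}
[4] nor  $r3, $r3, $r1  →  {$r0:0, $r1:12, $r2:1, $r3:65522, $r4:65524}
[5] or   $r1, $r4, $r0  →  {$r0:0, $r1:65524, $r2:1, $r3:65522, $r4:65524}
[6] bne  $r2, $r1, L8  →  {$r0:0, $r1:65524, $r2:1, $r3:65522, $r4:65524}  ⟨branch taken⟩
[7] and  $r2, $r1, $r3  →  {$r0:0, $r1:65524, $r2:65520, $r3:65522, $r4:65524}
[8] xor  $r4, $r3, $r0  →  {$r0:0, $r1:65524, $r2:65520, $r3:65522, $r4:65522}
[9] or   $r4, $r3, $r2  →  {$r0:0, $r1:65524, $r2:65520, $r3:65522, $r4:65522}
[10] xor  $r4, $r0, $r3  →  {$r0:0, $r1:65524, $r2:65520, $r3:65522, $r4:65522}
[11] nor  $r4, $r4, $r4  →  {$r0:0, $r1:65524, $r2:65520, $r3:65522, $r4:13}

65520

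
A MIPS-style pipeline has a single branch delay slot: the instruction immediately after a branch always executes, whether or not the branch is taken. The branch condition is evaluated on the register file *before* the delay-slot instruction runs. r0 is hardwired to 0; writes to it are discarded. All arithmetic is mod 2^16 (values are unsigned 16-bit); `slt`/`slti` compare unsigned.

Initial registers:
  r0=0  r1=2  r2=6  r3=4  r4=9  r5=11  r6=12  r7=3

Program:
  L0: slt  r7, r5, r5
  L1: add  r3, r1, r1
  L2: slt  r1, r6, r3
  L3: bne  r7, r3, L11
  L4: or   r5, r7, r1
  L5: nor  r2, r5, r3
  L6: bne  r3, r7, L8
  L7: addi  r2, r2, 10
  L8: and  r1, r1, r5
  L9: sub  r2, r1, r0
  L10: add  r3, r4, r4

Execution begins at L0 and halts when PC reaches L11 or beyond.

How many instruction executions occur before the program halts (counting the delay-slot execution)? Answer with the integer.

PC=0  slt  r7, r5, r5        | r0=0 r1=2 r2=6 r3=4 r4=9 r5=11 r6=12 r7=0
PC=1  add  r3, r1, r1        | r0=0 r1=2 r2=6 r3=4 r4=9 r5=11 r6=12 r7=0
PC=2  slt  r1, r6, r3        | r0=0 r1=0 r2=6 r3=4 r4=9 r5=11 r6=12 r7=0
PC=3  bne  r7, r3, L11       | r0=0 r1=0 r2=6 r3=4 r4=9 r5=11 r6=12 r7=0  [TAKEN]
PC=4  or   r5, r7, r1        | r0=0 r1=0 r2=6 r3=4 r4=9 r5=0 r6=12 r7=0

5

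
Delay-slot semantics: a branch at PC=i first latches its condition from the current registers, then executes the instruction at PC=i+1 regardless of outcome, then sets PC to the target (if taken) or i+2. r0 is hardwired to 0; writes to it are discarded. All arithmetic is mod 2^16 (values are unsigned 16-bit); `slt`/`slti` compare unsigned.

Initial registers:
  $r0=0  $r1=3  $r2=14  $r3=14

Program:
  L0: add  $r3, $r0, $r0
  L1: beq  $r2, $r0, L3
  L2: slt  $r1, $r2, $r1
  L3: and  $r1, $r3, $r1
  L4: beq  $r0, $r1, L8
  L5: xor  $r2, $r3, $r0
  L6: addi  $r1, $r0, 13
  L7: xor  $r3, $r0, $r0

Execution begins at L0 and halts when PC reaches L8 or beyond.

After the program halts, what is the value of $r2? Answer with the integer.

  step pc=0: add  $r3, $r0, $r0  regs=(0,3,14,0)
  step pc=1: beq  $r2, $r0, L3  cond=F  regs=(0,3,14,0)
  step pc=2: slt  $r1, $r2, $r1  regs=(0,0,14,0)
  step pc=3: and  $r1, $r3, $r1  regs=(0,0,14,0)
  step pc=4: beq  $r0, $r1, L8  cond=T  regs=(0,0,14,0)
  step pc=5: xor  $r2, $r3, $r0  regs=(0,0,0,0)

0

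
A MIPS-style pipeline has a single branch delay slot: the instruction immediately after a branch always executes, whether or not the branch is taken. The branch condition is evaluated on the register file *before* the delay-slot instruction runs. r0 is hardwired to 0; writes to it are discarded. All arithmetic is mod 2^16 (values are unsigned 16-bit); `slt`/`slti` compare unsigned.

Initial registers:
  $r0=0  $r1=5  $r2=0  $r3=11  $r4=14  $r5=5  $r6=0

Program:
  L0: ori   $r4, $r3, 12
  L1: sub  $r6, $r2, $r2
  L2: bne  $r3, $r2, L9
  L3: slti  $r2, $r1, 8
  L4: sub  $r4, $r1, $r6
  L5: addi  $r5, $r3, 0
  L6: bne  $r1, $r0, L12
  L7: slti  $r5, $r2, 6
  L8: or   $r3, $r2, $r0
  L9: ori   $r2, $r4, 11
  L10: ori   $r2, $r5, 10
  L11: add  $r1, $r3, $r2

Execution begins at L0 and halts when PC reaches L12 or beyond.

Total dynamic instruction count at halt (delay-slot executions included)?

7

PC=0  ori   $r4, $r3, 12     | $r0=0 $r1=5 $r2=0 $r3=11 $r4=15 $r5=5 $r6=0
PC=1  sub  $r6, $r2, $r2     | $r0=0 $r1=5 $r2=0 $r3=11 $r4=15 $r5=5 $r6=0
PC=2  bne  $r3, $r2, L9      | $r0=0 $r1=5 $r2=0 $r3=11 $r4=15 $r5=5 $r6=0  [TAKEN]
PC=3  slti  $r2, $r1, 8      | $r0=0 $r1=5 $r2=1 $r3=11 $r4=15 $r5=5 $r6=0
PC=9  ori   $r2, $r4, 11     | $r0=0 $r1=5 $r2=15 $r3=11 $r4=15 $r5=5 $r6=0
PC=10 ori   $r2, $r5, 10     | $r0=0 $r1=5 $r2=15 $r3=11 $r4=15 $r5=5 $r6=0
PC=11 add  $r1, $r3, $r2     | $r0=0 $r1=26 $r2=15 $r3=11 $r4=15 $r5=5 $r6=0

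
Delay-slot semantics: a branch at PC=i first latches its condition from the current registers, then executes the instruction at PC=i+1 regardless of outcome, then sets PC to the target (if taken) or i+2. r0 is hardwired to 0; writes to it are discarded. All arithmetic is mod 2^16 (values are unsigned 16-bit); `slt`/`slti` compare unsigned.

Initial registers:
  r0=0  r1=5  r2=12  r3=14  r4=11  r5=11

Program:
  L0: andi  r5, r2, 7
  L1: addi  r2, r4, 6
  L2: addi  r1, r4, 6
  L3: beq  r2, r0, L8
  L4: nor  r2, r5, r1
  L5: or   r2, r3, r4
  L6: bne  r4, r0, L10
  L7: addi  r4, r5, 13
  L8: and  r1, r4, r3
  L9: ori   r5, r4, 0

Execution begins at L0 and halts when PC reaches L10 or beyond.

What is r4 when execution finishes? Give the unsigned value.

17

[0] andi  r5, r2, 7  →  {r0:0, r1:5, r2:12, r3:14, r4:11, r5:4}
[1] addi  r2, r4, 6  →  {r0:0, r1:5, r2:17, r3:14, r4:11, r5:4}
[2] addi  r1, r4, 6  →  {r0:0, r1:17, r2:17, r3:14, r4:11, r5:4}
[3] beq  r2, r0, L8  →  {r0:0, r1:17, r2:17, r3:14, r4:11, r5:4}  ⟨branch fallthrough⟩
[4] nor  r2, r5, r1  →  {r0:0, r1:17, r2:65514, r3:14, r4:11, r5:4}
[5] or   r2, r3, r4  →  {r0:0, r1:17, r2:15, r3:14, r4:11, r5:4}
[6] bne  r4, r0, L10  →  {r0:0, r1:17, r2:15, r3:14, r4:11, r5:4}  ⟨branch taken⟩
[7] addi  r4, r5, 13  →  {r0:0, r1:17, r2:15, r3:14, r4:17, r5:4}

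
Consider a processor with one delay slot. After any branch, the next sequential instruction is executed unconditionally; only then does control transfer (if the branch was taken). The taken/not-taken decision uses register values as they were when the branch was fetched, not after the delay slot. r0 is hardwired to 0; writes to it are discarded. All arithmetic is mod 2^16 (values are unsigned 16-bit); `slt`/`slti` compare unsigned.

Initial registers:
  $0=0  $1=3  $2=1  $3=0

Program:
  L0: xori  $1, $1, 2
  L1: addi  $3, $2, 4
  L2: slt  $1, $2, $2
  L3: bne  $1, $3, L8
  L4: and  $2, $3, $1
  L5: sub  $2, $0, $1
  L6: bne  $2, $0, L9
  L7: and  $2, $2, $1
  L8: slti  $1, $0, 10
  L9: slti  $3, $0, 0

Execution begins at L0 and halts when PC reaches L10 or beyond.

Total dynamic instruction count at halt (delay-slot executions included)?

  step pc=0: xori  $1, $1, 2  regs=(0,1,1,0)
  step pc=1: addi  $3, $2, 4  regs=(0,1,1,5)
  step pc=2: slt  $1, $2, $2  regs=(0,0,1,5)
  step pc=3: bne  $1, $3, L8  cond=T  regs=(0,0,1,5)
  step pc=4: and  $2, $3, $1  regs=(0,0,0,5)
  step pc=8: slti  $1, $0, 10  regs=(0,1,0,5)
  step pc=9: slti  $3, $0, 0  regs=(0,1,0,0)

7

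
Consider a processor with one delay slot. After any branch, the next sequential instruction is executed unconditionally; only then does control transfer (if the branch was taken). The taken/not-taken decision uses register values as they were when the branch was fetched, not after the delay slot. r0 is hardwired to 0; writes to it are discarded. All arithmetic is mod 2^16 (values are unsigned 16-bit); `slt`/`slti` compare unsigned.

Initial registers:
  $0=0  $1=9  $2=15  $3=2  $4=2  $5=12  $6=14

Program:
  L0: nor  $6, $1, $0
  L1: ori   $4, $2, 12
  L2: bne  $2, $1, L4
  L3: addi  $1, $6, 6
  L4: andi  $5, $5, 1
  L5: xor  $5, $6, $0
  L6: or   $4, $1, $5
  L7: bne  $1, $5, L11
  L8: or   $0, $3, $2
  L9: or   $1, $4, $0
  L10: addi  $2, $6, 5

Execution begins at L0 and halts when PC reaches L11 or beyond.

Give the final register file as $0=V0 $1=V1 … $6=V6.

$0=0 $1=65532 $2=15 $3=2 $4=65534 $5=65526 $6=65526

[0] nor  $6, $1, $0  →  {$0:0, $1:9, $2:15, $3:2, $4:2, $5:12, $6:65526}
[1] ori   $4, $2, 12  →  {$0:0, $1:9, $2:15, $3:2, $4:15, $5:12, $6:65526}
[2] bne  $2, $1, L4  →  {$0:0, $1:9, $2:15, $3:2, $4:15, $5:12, $6:65526}  ⟨branch taken⟩
[3] addi  $1, $6, 6  →  {$0:0, $1:65532, $2:15, $3:2, $4:15, $5:12, $6:65526}
[4] andi  $5, $5, 1  →  {$0:0, $1:65532, $2:15, $3:2, $4:15, $5:0, $6:65526}
[5] xor  $5, $6, $0  →  {$0:0, $1:65532, $2:15, $3:2, $4:15, $5:65526, $6:65526}
[6] or   $4, $1, $5  →  {$0:0, $1:65532, $2:15, $3:2, $4:65534, $5:65526, $6:65526}
[7] bne  $1, $5, L11  →  {$0:0, $1:65532, $2:15, $3:2, $4:65534, $5:65526, $6:65526}  ⟨branch taken⟩
[8] or   $0, $3, $2  →  {$0:0, $1:65532, $2:15, $3:2, $4:65534, $5:65526, $6:65526}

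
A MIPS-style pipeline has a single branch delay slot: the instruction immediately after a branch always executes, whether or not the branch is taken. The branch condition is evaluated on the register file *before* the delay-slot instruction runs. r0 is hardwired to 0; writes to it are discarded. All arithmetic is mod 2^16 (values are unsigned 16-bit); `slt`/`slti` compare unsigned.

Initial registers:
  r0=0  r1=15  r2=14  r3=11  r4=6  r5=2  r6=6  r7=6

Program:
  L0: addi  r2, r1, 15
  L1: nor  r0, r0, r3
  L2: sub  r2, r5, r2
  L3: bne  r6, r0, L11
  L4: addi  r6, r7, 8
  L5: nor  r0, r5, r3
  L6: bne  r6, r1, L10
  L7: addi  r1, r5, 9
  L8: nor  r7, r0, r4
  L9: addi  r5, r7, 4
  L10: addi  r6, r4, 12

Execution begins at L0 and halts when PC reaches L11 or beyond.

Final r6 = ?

14

PC=0  addi  r2, r1, 15       | r0=0 r1=15 r2=30 r3=11 r4=6 r5=2 r6=6 r7=6
PC=1  nor  r0, r0, r3        | r0=0 r1=15 r2=30 r3=11 r4=6 r5=2 r6=6 r7=6
PC=2  sub  r2, r5, r2        | r0=0 r1=15 r2=65508 r3=11 r4=6 r5=2 r6=6 r7=6
PC=3  bne  r6, r0, L11       | r0=0 r1=15 r2=65508 r3=11 r4=6 r5=2 r6=6 r7=6  [TAKEN]
PC=4  addi  r6, r7, 8        | r0=0 r1=15 r2=65508 r3=11 r4=6 r5=2 r6=14 r7=6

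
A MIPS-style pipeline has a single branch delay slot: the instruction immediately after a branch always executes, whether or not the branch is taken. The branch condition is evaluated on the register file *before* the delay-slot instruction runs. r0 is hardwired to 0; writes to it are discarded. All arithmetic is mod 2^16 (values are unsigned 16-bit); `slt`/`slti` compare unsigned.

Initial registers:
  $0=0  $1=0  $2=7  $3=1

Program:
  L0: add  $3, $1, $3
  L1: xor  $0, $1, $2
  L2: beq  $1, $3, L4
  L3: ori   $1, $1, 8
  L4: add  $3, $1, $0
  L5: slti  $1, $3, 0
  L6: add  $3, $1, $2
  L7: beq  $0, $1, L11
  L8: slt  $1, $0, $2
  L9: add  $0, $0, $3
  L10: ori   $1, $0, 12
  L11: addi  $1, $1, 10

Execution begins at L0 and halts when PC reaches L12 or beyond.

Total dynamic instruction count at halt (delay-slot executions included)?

PC=0  add  $3, $1, $3        | $0=0 $1=0 $2=7 $3=1
PC=1  xor  $0, $1, $2        | $0=0 $1=0 $2=7 $3=1
PC=2  beq  $1, $3, L4        | $0=0 $1=0 $2=7 $3=1  [not taken]
PC=3  ori   $1, $1, 8        | $0=0 $1=8 $2=7 $3=1
PC=4  add  $3, $1, $0        | $0=0 $1=8 $2=7 $3=8
PC=5  slti  $1, $3, 0        | $0=0 $1=0 $2=7 $3=8
PC=6  add  $3, $1, $2        | $0=0 $1=0 $2=7 $3=7
PC=7  beq  $0, $1, L11       | $0=0 $1=0 $2=7 $3=7  [TAKEN]
PC=8  slt  $1, $0, $2        | $0=0 $1=1 $2=7 $3=7
PC=11 addi  $1, $1, 10       | $0=0 $1=11 $2=7 $3=7

10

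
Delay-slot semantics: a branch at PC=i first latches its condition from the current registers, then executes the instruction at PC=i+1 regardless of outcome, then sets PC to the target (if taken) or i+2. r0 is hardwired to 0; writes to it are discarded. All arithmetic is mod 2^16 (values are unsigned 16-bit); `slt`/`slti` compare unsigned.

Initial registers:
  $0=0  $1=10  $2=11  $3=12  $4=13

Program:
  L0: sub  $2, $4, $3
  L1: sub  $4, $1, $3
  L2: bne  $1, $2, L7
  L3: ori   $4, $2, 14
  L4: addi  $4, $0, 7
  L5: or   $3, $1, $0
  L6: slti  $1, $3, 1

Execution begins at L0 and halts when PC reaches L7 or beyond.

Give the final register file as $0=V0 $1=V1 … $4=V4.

$0=0 $1=10 $2=1 $3=12 $4=15

[0] sub  $2, $4, $3  →  {$0:0, $1:10, $2:1, $3:12, $4:13}
[1] sub  $4, $1, $3  →  {$0:0, $1:10, $2:1, $3:12, $4:65534}
[2] bne  $1, $2, L7  →  {$0:0, $1:10, $2:1, $3:12, $4:65534}  ⟨branch taken⟩
[3] ori   $4, $2, 14  →  {$0:0, $1:10, $2:1, $3:12, $4:15}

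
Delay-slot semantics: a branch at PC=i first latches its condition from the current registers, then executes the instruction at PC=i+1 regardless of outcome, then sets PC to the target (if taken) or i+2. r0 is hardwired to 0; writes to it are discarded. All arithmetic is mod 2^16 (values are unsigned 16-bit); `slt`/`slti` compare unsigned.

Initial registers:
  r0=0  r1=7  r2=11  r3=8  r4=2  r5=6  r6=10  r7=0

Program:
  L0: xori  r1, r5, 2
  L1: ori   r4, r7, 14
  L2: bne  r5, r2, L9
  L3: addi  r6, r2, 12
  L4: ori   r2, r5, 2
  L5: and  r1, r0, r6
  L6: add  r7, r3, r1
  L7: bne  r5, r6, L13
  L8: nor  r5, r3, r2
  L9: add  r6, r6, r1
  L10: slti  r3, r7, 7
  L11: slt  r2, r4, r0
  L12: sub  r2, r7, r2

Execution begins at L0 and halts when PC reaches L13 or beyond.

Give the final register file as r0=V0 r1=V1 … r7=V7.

[0] xori  r1, r5, 2  →  {r0:0, r1:4, r2:11, r3:8, r4:2, r5:6, r6:10, r7:0}
[1] ori   r4, r7, 14  →  {r0:0, r1:4, r2:11, r3:8, r4:14, r5:6, r6:10, r7:0}
[2] bne  r5, r2, L9  →  {r0:0, r1:4, r2:11, r3:8, r4:14, r5:6, r6:10, r7:0}  ⟨branch taken⟩
[3] addi  r6, r2, 12  →  {r0:0, r1:4, r2:11, r3:8, r4:14, r5:6, r6:23, r7:0}
[9] add  r6, r6, r1  →  {r0:0, r1:4, r2:11, r3:8, r4:14, r5:6, r6:27, r7:0}
[10] slti  r3, r7, 7  →  {r0:0, r1:4, r2:11, r3:1, r4:14, r5:6, r6:27, r7:0}
[11] slt  r2, r4, r0  →  {r0:0, r1:4, r2:0, r3:1, r4:14, r5:6, r6:27, r7:0}
[12] sub  r2, r7, r2  →  {r0:0, r1:4, r2:0, r3:1, r4:14, r5:6, r6:27, r7:0}

r0=0 r1=4 r2=0 r3=1 r4=14 r5=6 r6=27 r7=0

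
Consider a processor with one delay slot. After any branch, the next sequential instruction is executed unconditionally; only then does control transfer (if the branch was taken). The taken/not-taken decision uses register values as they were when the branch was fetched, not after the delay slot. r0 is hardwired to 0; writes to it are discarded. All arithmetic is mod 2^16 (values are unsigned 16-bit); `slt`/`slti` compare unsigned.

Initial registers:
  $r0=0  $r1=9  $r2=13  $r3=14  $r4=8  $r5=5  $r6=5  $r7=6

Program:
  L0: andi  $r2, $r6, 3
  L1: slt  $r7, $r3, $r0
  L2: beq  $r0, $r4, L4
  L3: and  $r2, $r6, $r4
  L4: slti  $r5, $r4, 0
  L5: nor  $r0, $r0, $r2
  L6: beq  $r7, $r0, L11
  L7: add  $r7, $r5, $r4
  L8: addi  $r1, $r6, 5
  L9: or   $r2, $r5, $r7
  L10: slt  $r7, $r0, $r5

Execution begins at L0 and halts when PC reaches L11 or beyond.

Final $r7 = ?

8

  step pc=0: andi  $r2, $r6, 3  regs=(0,9,1,14,8,5,5,6)
  step pc=1: slt  $r7, $r3, $r0  regs=(0,9,1,14,8,5,5,0)
  step pc=2: beq  $r0, $r4, L4  cond=F  regs=(0,9,1,14,8,5,5,0)
  step pc=3: and  $r2, $r6, $r4  regs=(0,9,0,14,8,5,5,0)
  step pc=4: slti  $r5, $r4, 0  regs=(0,9,0,14,8,0,5,0)
  step pc=5: nor  $r0, $r0, $r2  regs=(0,9,0,14,8,0,5,0)
  step pc=6: beq  $r7, $r0, L11  cond=T  regs=(0,9,0,14,8,0,5,0)
  step pc=7: add  $r7, $r5, $r4  regs=(0,9,0,14,8,0,5,8)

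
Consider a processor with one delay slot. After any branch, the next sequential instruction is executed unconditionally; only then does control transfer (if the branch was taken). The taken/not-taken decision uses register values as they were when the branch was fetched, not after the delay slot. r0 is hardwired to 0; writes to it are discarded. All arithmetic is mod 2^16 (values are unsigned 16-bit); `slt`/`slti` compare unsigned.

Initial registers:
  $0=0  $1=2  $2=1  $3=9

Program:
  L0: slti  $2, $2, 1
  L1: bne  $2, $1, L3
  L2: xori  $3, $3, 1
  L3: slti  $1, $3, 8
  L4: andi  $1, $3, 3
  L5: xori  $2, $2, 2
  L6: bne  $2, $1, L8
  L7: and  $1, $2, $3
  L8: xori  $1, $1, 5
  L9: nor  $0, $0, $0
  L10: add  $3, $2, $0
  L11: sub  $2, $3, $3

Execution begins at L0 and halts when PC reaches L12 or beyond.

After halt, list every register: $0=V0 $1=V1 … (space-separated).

$0=0 $1=5 $2=0 $3=2

#0 slti  $2, $2, 1 ; 0/2/0/9
#1 bne  $2, $1, L3 ; 0/2/0/9 ; →target
#2 xori  $3, $3, 1 ; 0/2/0/8
#3 slti  $1, $3, 8 ; 0/0/0/8
#4 andi  $1, $3, 3 ; 0/0/0/8
#5 xori  $2, $2, 2 ; 0/0/2/8
#6 bne  $2, $1, L8 ; 0/0/2/8 ; →target
#7 and  $1, $2, $3 ; 0/0/2/8
#8 xori  $1, $1, 5 ; 0/5/2/8
#9 nor  $0, $0, $0 ; 0/5/2/8
#10 add  $3, $2, $0 ; 0/5/2/2
#11 sub  $2, $3, $3 ; 0/5/0/2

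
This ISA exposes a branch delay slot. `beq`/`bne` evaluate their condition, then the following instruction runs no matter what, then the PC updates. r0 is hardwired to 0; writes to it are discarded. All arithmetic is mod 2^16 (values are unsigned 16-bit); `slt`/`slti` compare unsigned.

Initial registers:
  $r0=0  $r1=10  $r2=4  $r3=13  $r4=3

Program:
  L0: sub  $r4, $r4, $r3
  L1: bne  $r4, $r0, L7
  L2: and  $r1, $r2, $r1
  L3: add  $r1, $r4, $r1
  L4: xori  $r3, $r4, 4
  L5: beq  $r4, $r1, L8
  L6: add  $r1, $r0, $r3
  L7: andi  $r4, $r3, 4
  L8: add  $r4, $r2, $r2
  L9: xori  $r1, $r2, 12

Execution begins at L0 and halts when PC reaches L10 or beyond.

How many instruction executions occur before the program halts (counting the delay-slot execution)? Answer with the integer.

6

  step pc=0: sub  $r4, $r4, $r3  regs=(0,10,4,13,65526)
  step pc=1: bne  $r4, $r0, L7  cond=T  regs=(0,10,4,13,65526)
  step pc=2: and  $r1, $r2, $r1  regs=(0,0,4,13,65526)
  step pc=7: andi  $r4, $r3, 4  regs=(0,0,4,13,4)
  step pc=8: add  $r4, $r2, $r2  regs=(0,0,4,13,8)
  step pc=9: xori  $r1, $r2, 12  regs=(0,8,4,13,8)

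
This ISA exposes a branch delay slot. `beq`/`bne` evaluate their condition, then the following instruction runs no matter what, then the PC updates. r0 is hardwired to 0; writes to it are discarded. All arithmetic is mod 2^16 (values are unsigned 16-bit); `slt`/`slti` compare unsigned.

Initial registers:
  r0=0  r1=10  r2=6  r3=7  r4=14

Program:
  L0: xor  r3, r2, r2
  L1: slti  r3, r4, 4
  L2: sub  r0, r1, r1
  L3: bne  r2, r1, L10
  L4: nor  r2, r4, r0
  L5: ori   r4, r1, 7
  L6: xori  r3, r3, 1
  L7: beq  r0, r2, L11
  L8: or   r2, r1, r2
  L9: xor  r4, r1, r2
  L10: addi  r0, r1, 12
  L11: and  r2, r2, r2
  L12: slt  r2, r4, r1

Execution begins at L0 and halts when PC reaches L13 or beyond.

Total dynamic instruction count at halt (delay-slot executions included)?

PC=0  xor  r3, r2, r2        | r0=0 r1=10 r2=6 r3=0 r4=14
PC=1  slti  r3, r4, 4        | r0=0 r1=10 r2=6 r3=0 r4=14
PC=2  sub  r0, r1, r1        | r0=0 r1=10 r2=6 r3=0 r4=14
PC=3  bne  r2, r1, L10       | r0=0 r1=10 r2=6 r3=0 r4=14  [TAKEN]
PC=4  nor  r2, r4, r0        | r0=0 r1=10 r2=65521 r3=0 r4=14
PC=10 addi  r0, r1, 12       | r0=0 r1=10 r2=65521 r3=0 r4=14
PC=11 and  r2, r2, r2        | r0=0 r1=10 r2=65521 r3=0 r4=14
PC=12 slt  r2, r4, r1        | r0=0 r1=10 r2=0 r3=0 r4=14

8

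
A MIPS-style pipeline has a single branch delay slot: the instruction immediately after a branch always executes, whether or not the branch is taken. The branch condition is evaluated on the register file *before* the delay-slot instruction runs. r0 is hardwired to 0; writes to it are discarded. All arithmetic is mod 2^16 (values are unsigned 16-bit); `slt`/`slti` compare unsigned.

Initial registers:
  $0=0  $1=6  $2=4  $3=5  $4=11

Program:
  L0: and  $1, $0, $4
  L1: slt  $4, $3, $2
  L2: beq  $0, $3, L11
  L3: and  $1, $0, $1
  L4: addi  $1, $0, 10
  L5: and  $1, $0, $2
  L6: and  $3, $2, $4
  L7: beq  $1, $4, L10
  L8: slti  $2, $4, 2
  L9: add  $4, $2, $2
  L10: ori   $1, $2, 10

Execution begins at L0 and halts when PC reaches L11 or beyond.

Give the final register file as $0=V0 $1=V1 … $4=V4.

PC=0  and  $1, $0, $4        | $0=0 $1=0 $2=4 $3=5 $4=11
PC=1  slt  $4, $3, $2        | $0=0 $1=0 $2=4 $3=5 $4=0
PC=2  beq  $0, $3, L11       | $0=0 $1=0 $2=4 $3=5 $4=0  [not taken]
PC=3  and  $1, $0, $1        | $0=0 $1=0 $2=4 $3=5 $4=0
PC=4  addi  $1, $0, 10       | $0=0 $1=10 $2=4 $3=5 $4=0
PC=5  and  $1, $0, $2        | $0=0 $1=0 $2=4 $3=5 $4=0
PC=6  and  $3, $2, $4        | $0=0 $1=0 $2=4 $3=0 $4=0
PC=7  beq  $1, $4, L10       | $0=0 $1=0 $2=4 $3=0 $4=0  [TAKEN]
PC=8  slti  $2, $4, 2        | $0=0 $1=0 $2=1 $3=0 $4=0
PC=10 ori   $1, $2, 10       | $0=0 $1=11 $2=1 $3=0 $4=0

$0=0 $1=11 $2=1 $3=0 $4=0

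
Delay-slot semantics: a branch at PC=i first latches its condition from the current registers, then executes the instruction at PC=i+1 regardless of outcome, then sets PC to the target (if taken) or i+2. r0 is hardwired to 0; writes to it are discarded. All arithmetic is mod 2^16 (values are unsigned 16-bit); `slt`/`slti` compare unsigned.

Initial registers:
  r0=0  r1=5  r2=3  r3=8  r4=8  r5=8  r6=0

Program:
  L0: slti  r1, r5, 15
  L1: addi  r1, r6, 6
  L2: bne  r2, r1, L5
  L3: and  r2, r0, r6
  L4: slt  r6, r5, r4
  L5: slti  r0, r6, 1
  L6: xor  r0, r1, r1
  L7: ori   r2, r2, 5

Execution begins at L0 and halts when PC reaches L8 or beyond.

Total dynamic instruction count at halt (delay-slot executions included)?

  step pc=0: slti  r1, r5, 15  regs=(0,1,3,8,8,8,0)
  step pc=1: addi  r1, r6, 6  regs=(0,6,3,8,8,8,0)
  step pc=2: bne  r2, r1, L5  cond=T  regs=(0,6,3,8,8,8,0)
  step pc=3: and  r2, r0, r6  regs=(0,6,0,8,8,8,0)
  step pc=5: slti  r0, r6, 1  regs=(0,6,0,8,8,8,0)
  step pc=6: xor  r0, r1, r1  regs=(0,6,0,8,8,8,0)
  step pc=7: ori   r2, r2, 5  regs=(0,6,5,8,8,8,0)

7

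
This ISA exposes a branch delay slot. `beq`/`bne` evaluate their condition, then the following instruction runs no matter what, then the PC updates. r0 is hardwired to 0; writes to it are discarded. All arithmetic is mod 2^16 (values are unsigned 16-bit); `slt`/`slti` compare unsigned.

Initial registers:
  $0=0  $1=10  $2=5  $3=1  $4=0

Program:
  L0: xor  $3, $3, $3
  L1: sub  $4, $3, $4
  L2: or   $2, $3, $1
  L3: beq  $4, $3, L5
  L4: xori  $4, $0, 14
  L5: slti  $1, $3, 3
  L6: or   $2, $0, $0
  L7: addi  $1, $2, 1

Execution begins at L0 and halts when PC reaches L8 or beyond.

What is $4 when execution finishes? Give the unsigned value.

14

[0] xor  $3, $3, $3  →  {$0:0, $1:10, $2:5, $3:0, $4:0}
[1] sub  $4, $3, $4  →  {$0:0, $1:10, $2:5, $3:0, $4:0}
[2] or   $2, $3, $1  →  {$0:0, $1:10, $2:10, $3:0, $4:0}
[3] beq  $4, $3, L5  →  {$0:0, $1:10, $2:10, $3:0, $4:0}  ⟨branch taken⟩
[4] xori  $4, $0, 14  →  {$0:0, $1:10, $2:10, $3:0, $4:14}
[5] slti  $1, $3, 3  →  {$0:0, $1:1, $2:10, $3:0, $4:14}
[6] or   $2, $0, $0  →  {$0:0, $1:1, $2:0, $3:0, $4:14}
[7] addi  $1, $2, 1  →  {$0:0, $1:1, $2:0, $3:0, $4:14}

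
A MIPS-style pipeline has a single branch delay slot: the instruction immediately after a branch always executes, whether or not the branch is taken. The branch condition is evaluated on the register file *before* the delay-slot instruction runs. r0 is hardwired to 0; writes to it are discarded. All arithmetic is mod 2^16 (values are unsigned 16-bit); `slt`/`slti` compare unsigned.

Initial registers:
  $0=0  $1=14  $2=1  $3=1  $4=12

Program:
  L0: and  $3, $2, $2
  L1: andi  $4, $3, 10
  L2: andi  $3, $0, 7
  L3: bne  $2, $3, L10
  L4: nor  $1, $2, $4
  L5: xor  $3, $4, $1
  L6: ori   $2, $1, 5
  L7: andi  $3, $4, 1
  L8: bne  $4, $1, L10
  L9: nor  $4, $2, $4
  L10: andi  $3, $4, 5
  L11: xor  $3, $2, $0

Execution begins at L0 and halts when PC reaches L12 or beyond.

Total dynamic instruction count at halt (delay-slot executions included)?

7

#0 and  $3, $2, $2 ; 0/14/1/1/12
#1 andi  $4, $3, 10 ; 0/14/1/1/0
#2 andi  $3, $0, 7 ; 0/14/1/0/0
#3 bne  $2, $3, L10 ; 0/14/1/0/0 ; →target
#4 nor  $1, $2, $4 ; 0/65534/1/0/0
#10 andi  $3, $4, 5 ; 0/65534/1/0/0
#11 xor  $3, $2, $0 ; 0/65534/1/1/0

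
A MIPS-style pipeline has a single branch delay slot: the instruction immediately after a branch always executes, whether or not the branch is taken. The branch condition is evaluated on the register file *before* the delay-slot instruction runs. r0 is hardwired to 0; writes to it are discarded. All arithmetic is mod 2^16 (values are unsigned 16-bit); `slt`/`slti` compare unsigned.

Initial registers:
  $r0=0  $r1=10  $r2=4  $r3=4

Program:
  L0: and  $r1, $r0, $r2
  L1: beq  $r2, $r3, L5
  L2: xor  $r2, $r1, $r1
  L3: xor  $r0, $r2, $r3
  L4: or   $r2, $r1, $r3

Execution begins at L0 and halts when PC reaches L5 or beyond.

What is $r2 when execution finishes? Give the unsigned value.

PC=0  and  $r1, $r0, $r2     | $r0=0 $r1=0 $r2=4 $r3=4
PC=1  beq  $r2, $r3, L5      | $r0=0 $r1=0 $r2=4 $r3=4  [TAKEN]
PC=2  xor  $r2, $r1, $r1     | $r0=0 $r1=0 $r2=0 $r3=4

0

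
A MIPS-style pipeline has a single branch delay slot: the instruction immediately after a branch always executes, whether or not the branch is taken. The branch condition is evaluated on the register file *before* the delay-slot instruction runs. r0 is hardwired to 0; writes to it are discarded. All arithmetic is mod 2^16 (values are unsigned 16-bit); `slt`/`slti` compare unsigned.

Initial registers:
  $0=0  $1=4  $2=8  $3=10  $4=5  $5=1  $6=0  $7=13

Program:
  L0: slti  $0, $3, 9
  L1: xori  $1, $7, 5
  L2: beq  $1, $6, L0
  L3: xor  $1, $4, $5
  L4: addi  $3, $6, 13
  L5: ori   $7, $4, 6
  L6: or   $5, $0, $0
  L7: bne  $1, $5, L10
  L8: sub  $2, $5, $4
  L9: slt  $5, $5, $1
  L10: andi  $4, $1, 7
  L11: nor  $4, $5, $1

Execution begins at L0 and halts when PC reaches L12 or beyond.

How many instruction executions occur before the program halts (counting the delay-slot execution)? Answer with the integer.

[0] slti  $0, $3, 9  →  {$0:0, $1:4, $2:8, $3:10, $4:5, $5:1, $6:0, $7:13}
[1] xori  $1, $7, 5  →  {$0:0, $1:8, $2:8, $3:10, $4:5, $5:1, $6:0, $7:13}
[2] beq  $1, $6, L0  →  {$0:0, $1:8, $2:8, $3:10, $4:5, $5:1, $6:0, $7:13}  ⟨branch fallthrough⟩
[3] xor  $1, $4, $5  →  {$0:0, $1:4, $2:8, $3:10, $4:5, $5:1, $6:0, $7:13}
[4] addi  $3, $6, 13  →  {$0:0, $1:4, $2:8, $3:13, $4:5, $5:1, $6:0, $7:13}
[5] ori   $7, $4, 6  →  {$0:0, $1:4, $2:8, $3:13, $4:5, $5:1, $6:0, $7:7}
[6] or   $5, $0, $0  →  {$0:0, $1:4, $2:8, $3:13, $4:5, $5:0, $6:0, $7:7}
[7] bne  $1, $5, L10  →  {$0:0, $1:4, $2:8, $3:13, $4:5, $5:0, $6:0, $7:7}  ⟨branch taken⟩
[8] sub  $2, $5, $4  →  {$0:0, $1:4, $2:65531, $3:13, $4:5, $5:0, $6:0, $7:7}
[10] andi  $4, $1, 7  →  {$0:0, $1:4, $2:65531, $3:13, $4:4, $5:0, $6:0, $7:7}
[11] nor  $4, $5, $1  →  {$0:0, $1:4, $2:65531, $3:13, $4:65531, $5:0, $6:0, $7:7}

11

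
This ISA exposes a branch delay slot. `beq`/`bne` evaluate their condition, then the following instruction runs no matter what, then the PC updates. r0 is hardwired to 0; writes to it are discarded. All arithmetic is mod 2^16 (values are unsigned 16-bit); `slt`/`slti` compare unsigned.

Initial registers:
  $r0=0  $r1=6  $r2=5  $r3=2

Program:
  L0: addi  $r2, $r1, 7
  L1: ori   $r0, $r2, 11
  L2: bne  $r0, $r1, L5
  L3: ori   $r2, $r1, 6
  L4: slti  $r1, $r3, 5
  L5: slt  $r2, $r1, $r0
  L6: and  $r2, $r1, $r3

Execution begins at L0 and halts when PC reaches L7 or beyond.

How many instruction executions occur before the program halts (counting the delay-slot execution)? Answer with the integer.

PC=0  addi  $r2, $r1, 7      | $r0=0 $r1=6 $r2=13 $r3=2
PC=1  ori   $r0, $r2, 11     | $r0=0 $r1=6 $r2=13 $r3=2
PC=2  bne  $r0, $r1, L5      | $r0=0 $r1=6 $r2=13 $r3=2  [TAKEN]
PC=3  ori   $r2, $r1, 6      | $r0=0 $r1=6 $r2=6 $r3=2
PC=5  slt  $r2, $r1, $r0     | $r0=0 $r1=6 $r2=0 $r3=2
PC=6  and  $r2, $r1, $r3     | $r0=0 $r1=6 $r2=2 $r3=2

6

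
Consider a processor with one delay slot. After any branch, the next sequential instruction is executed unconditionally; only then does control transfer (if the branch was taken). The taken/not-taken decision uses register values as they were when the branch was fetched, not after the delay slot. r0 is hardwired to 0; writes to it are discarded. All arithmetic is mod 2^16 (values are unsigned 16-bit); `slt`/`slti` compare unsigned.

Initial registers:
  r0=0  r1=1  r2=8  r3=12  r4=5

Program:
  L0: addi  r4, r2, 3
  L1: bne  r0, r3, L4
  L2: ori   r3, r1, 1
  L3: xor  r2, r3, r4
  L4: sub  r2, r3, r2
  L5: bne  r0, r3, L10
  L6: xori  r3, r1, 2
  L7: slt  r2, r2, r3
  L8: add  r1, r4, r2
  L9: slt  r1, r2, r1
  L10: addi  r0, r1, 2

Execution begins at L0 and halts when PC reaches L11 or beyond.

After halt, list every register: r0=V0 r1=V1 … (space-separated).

  step pc=0: addi  r4, r2, 3  regs=(0,1,8,12,11)
  step pc=1: bne  r0, r3, L4  cond=T  regs=(0,1,8,12,11)
  step pc=2: ori   r3, r1, 1  regs=(0,1,8,1,11)
  step pc=4: sub  r2, r3, r2  regs=(0,1,65529,1,11)
  step pc=5: bne  r0, r3, L10  cond=T  regs=(0,1,65529,1,11)
  step pc=6: xori  r3, r1, 2  regs=(0,1,65529,3,11)
  step pc=10: addi  r0, r1, 2  regs=(0,1,65529,3,11)

r0=0 r1=1 r2=65529 r3=3 r4=11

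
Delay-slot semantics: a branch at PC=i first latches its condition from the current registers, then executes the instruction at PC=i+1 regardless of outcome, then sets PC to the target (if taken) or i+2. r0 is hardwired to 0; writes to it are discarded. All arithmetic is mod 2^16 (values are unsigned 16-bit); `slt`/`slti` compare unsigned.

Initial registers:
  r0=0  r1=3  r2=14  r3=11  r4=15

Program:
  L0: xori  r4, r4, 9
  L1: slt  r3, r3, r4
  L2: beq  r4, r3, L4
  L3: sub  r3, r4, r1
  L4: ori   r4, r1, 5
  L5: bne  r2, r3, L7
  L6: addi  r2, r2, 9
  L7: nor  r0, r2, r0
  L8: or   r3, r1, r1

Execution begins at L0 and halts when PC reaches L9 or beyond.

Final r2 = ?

  step pc=0: xori  r4, r4, 9  regs=(0,3,14,11,6)
  step pc=1: slt  r3, r3, r4  regs=(0,3,14,0,6)
  step pc=2: beq  r4, r3, L4  cond=F  regs=(0,3,14,0,6)
  step pc=3: sub  r3, r4, r1  regs=(0,3,14,3,6)
  step pc=4: ori   r4, r1, 5  regs=(0,3,14,3,7)
  step pc=5: bne  r2, r3, L7  cond=T  regs=(0,3,14,3,7)
  step pc=6: addi  r2, r2, 9  regs=(0,3,23,3,7)
  step pc=7: nor  r0, r2, r0  regs=(0,3,23,3,7)
  step pc=8: or   r3, r1, r1  regs=(0,3,23,3,7)

23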